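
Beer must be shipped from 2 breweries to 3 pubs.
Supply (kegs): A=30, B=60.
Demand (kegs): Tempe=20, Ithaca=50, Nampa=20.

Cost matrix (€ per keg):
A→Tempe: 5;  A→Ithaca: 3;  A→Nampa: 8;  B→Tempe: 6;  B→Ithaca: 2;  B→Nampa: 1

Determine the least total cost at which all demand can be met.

An optimal shipping plan:
  A–Tempe: 20 × €5 = €100
  A–Ithaca: 10 × €3 = €30
  B–Ithaca: 40 × €2 = €80
  B–Nampa: 20 × €1 = €20
Total = 100 + 30 + 80 + 20 = €230.

230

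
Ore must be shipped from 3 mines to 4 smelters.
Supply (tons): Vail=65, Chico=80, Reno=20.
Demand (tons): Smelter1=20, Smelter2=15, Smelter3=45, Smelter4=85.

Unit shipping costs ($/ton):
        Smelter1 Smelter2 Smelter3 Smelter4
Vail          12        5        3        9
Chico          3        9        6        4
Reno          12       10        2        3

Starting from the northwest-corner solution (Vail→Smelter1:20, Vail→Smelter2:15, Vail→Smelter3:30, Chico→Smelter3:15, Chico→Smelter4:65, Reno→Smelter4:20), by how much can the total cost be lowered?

Current plan cost = 20·12 + 15·5 + 30·3 + 15·6 + 65·4 + 20·3 = $815.
Optimal plan:
  Vail->Smelter2: 15 × $5 = $75
  Vail->Smelter3: 45 × $3 = $135
  Vail->Smelter4: 5 × $9 = $45
  Chico->Smelter1: 20 × $3 = $60
  Chico->Smelter4: 60 × $4 = $240
  Reno->Smelter4: 20 × $3 = $60
Optimal cost = $615.
Saving = 815 − 615 = $200.

200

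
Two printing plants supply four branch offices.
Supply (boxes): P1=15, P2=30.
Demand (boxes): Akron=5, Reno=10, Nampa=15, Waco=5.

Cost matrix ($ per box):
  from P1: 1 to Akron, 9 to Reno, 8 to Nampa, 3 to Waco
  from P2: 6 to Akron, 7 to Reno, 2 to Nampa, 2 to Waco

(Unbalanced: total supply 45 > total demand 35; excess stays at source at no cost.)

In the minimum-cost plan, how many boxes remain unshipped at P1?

10

An optimal plan:
  P1–Akron: 5 × $1 = $5
  P2–Reno: 10 × $7 = $70
  P2–Nampa: 15 × $2 = $30
  P2–Waco: 5 × $2 = $10
Total cost = $115.
P1 ships 5 of its 15, leaving 10.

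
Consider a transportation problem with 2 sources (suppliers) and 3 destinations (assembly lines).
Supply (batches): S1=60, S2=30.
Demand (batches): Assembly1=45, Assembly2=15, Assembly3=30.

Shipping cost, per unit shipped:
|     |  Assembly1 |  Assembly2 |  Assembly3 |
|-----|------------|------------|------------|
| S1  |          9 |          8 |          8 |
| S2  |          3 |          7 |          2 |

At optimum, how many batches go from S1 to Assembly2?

Solving gives:
  S1–Assembly1: 15 × 9 = 135
  S1–Assembly2: 15 × 8 = 120
  S1–Assembly3: 30 × 8 = 240
  S2–Assembly1: 30 × 3 = 90
Total cost = 585.
So S1→Assembly2 carries 15 batches.

15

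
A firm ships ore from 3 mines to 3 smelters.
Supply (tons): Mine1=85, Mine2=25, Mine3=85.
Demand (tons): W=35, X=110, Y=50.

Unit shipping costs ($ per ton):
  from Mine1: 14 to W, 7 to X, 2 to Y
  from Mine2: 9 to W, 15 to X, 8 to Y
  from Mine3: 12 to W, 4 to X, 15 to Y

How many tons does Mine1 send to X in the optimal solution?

25

Solving gives:
  Mine1 to W: 10 × $14 = $140
  Mine1 to X: 25 × $7 = $175
  Mine1 to Y: 50 × $2 = $100
  Mine2 to W: 25 × $9 = $225
  Mine3 to X: 85 × $4 = $340
Total cost = $980.
So Mine1→X carries 25 tons.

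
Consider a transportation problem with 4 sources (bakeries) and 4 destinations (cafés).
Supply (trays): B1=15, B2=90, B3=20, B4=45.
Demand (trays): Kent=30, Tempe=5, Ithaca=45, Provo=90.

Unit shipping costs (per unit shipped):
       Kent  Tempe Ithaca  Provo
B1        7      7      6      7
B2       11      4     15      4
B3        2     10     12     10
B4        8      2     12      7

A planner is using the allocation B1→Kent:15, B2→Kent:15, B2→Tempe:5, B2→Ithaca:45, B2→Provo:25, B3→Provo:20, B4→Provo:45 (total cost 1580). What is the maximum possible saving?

Current plan cost = 15·7 + 15·11 + 5·4 + 45·15 + 25·4 + 20·10 + 45·7 = 1580.
Optimal plan:
  B1 to Ithaca: 15 × 6 = 90
  B2 to Provo: 90 × 4 = 360
  B3 to Kent: 20 × 2 = 40
  B4 to Kent: 10 × 8 = 80
  B4 to Tempe: 5 × 2 = 10
  B4 to Ithaca: 30 × 12 = 360
Optimal cost = 940.
Saving = 1580 − 940 = 640.

640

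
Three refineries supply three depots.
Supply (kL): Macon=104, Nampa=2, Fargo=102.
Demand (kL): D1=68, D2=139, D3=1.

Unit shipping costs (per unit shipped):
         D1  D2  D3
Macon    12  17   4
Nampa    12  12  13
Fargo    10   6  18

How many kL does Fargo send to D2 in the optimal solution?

The minimum-cost plan:
  Macon→D1: 68 × 12 = 816
  Macon→D2: 35 × 17 = 595
  Macon→D3: 1 × 4 = 4
  Nampa→D2: 2 × 12 = 24
  Fargo→D2: 102 × 6 = 612
Total cost = 2051.
So Fargo→D2 carries 102 kL.

102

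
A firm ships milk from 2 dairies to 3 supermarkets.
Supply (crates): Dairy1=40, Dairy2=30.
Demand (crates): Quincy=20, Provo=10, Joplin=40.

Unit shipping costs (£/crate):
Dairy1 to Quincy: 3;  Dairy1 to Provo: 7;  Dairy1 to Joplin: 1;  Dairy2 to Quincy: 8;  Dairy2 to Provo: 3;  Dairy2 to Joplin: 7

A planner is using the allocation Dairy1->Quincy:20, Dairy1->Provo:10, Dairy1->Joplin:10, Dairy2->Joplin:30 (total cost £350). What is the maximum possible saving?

Current plan cost = 20·3 + 10·7 + 10·1 + 30·7 = £350.
Optimal plan:
  Dairy1 to Joplin: 40 × £1 = £40
  Dairy2 to Quincy: 20 × £8 = £160
  Dairy2 to Provo: 10 × £3 = £30
Optimal cost = £230.
Saving = 350 − 230 = £120.

120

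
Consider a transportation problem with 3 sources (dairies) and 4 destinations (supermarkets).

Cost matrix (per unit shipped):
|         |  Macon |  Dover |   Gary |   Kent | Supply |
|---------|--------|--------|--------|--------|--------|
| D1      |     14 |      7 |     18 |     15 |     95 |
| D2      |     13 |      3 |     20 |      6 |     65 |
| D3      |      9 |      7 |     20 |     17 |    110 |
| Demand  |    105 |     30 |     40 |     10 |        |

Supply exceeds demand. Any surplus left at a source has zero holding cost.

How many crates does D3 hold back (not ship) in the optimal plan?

5

An optimal plan:
  D1 to Gary: 40 crates
  D2 to Dover: 30 crates
  D2 to Kent: 10 crates
  D3 to Macon: 105 crates
Total cost = 1815.
D3 ships 105 of its 110, leaving 5.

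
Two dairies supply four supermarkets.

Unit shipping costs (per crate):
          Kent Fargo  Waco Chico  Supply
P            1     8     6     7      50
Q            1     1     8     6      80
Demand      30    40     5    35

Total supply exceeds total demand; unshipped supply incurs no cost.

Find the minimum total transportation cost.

310

Optimal allocation:
  P→Kent: 30 crates
  P→Waco: 5 crates
  Q→Fargo: 40 crates
  Q→Chico: 35 crates
Total cost = 310.
(Supply check: P ships 35; Q ships 75.)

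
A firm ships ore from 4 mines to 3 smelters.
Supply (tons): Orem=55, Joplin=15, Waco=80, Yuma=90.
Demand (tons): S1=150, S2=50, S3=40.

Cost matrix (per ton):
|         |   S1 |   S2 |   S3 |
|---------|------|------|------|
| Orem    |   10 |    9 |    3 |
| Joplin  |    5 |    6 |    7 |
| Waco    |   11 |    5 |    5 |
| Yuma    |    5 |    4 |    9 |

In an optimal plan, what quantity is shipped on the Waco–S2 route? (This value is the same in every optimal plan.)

Optimal shipments:
  Orem–S1: 15 × 10 = 150
  Orem–S3: 40 × 3 = 120
  Joplin–S1: 15 × 5 = 75
  Waco–S1: 30 × 11 = 330
  Waco–S2: 50 × 5 = 250
  Yuma–S1: 90 × 5 = 450
Total cost = 1375.
So Waco→S2 carries 50 tons.

50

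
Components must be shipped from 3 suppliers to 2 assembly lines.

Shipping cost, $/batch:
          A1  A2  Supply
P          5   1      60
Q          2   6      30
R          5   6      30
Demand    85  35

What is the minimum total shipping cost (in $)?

An optimal shipping plan:
  P–A1: 25 × $5 = $125
  P–A2: 35 × $1 = $35
  Q–A1: 30 × $2 = $60
  R–A1: 30 × $5 = $150
Total = 125 + 35 + 60 + 150 = $370.

370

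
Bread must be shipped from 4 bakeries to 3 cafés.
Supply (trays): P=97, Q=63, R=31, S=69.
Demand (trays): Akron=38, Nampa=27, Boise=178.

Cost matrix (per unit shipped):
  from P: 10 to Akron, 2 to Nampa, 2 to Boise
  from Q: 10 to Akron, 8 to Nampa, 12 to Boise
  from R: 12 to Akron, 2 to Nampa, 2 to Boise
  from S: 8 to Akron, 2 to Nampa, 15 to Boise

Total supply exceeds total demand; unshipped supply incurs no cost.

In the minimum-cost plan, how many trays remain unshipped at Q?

Minimum-cost shipments:
  P to Boise: 97 × 2 = 194
  Q to Boise: 50 × 12 = 600
  R to Boise: 31 × 2 = 62
  S to Akron: 38 × 8 = 304
  S to Nampa: 27 × 2 = 54
Total cost = 1214.
Q ships 50 of its 63, leaving 13.

13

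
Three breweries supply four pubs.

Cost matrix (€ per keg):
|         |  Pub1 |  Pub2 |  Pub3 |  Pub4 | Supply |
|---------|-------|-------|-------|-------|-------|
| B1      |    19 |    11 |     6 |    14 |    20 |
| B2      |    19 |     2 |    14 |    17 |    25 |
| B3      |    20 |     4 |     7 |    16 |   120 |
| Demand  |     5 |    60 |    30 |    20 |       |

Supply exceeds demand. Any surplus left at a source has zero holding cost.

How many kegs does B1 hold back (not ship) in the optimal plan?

An optimal plan:
  B1->Pub4: 20 kegs
  B2->Pub2: 25 kegs
  B3->Pub1: 5 kegs
  B3->Pub2: 35 kegs
  B3->Pub3: 30 kegs
Total cost = €780.
B1 ships 20 of its 20, leaving 0.

0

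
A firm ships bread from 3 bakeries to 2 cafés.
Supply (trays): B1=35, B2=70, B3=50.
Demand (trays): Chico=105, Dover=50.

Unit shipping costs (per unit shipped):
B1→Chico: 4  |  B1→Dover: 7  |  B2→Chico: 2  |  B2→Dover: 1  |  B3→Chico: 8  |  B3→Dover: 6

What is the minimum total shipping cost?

An optimal shipping plan:
  B1–Chico: 35 × 4 = 140
  B2–Chico: 70 × 2 = 140
  B3–Dover: 50 × 6 = 300
Total = 140 + 140 + 300 = 580.

580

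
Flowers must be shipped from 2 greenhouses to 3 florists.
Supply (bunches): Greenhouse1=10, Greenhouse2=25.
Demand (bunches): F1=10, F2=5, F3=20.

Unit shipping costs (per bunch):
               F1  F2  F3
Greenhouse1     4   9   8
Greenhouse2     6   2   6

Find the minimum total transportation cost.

170

A cheapest plan:
  Greenhouse1 to F1: 10 bunches
  Greenhouse2 to F2: 5 bunches
  Greenhouse2 to F3: 20 bunches
Total cost = 170.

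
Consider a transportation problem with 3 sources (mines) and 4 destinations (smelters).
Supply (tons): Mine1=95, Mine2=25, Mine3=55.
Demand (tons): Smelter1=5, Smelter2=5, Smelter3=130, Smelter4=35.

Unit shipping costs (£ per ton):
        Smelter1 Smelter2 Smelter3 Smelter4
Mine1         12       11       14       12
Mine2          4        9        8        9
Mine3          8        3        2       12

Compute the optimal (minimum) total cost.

1535

Optimal allocation:
  Mine1–Smelter2: 5 × £11 = £55
  Mine1–Smelter3: 55 × £14 = £770
  Mine1–Smelter4: 35 × £12 = £420
  Mine2–Smelter1: 5 × £4 = £20
  Mine2–Smelter3: 20 × £8 = £160
  Mine3–Smelter3: 55 × £2 = £110
Total = 55 + 770 + 420 + 20 + 160 + 110 = £1535.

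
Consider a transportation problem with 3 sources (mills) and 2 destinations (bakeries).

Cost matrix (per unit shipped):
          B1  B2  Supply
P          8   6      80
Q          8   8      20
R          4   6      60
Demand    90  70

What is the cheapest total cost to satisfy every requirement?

An optimal shipping plan:
  P→B1: 10 × 8 = 80
  P→B2: 70 × 6 = 420
  Q→B1: 20 × 8 = 160
  R→B1: 60 × 4 = 240
Total = 80 + 420 + 160 + 240 = 900.
(Supply check: P ships 80; Q ships 20; R ships 60.)

900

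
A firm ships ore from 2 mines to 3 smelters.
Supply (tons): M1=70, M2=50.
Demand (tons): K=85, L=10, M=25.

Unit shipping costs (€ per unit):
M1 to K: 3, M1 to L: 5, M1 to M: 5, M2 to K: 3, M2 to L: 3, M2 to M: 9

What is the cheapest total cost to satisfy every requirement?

410

A cheapest plan:
  M1→K: 45 × €3 = €135
  M1→M: 25 × €5 = €125
  M2→K: 40 × €3 = €120
  M2→L: 10 × €3 = €30
Total = 135 + 125 + 120 + 30 = €410.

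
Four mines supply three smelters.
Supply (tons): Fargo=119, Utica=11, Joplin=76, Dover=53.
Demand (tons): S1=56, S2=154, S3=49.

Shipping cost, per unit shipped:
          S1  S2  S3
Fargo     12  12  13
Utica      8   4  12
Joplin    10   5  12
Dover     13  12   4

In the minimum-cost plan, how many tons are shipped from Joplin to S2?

76

Solving gives:
  Fargo to S1: 56 × 12 = 672
  Fargo to S2: 63 × 12 = 756
  Utica to S2: 11 × 4 = 44
  Joplin to S2: 76 × 5 = 380
  Dover to S2: 4 × 12 = 48
  Dover to S3: 49 × 4 = 196
Total cost = 2096.
So Joplin→S2 carries 76 tons.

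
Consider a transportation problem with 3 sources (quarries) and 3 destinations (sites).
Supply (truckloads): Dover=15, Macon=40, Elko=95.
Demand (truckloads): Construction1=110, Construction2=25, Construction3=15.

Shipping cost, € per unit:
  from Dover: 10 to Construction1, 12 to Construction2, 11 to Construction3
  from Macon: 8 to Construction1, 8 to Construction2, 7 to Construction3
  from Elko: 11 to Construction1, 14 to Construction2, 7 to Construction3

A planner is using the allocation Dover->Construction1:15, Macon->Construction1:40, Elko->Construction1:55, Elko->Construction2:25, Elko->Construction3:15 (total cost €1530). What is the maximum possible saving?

Current plan cost = 15·10 + 40·8 + 55·11 + 25·14 + 15·7 = €1530.
Optimal plan:
  Dover->Construction1: 15 × €10 = €150
  Macon->Construction1: 15 × €8 = €120
  Macon->Construction2: 25 × €8 = €200
  Elko->Construction1: 80 × €11 = €880
  Elko->Construction3: 15 × €7 = €105
Optimal cost = €1455.
Saving = 1530 − 1455 = €75.

75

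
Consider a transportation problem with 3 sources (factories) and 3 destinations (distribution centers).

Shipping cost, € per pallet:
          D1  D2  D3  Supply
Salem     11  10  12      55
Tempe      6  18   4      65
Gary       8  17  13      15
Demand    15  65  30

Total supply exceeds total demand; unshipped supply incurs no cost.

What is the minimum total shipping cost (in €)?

930

A cheapest plan:
  Salem–D2: 55 pallets
  Tempe–D1: 15 pallets
  Tempe–D3: 30 pallets
  Gary–D2: 10 pallets
Total cost = €930.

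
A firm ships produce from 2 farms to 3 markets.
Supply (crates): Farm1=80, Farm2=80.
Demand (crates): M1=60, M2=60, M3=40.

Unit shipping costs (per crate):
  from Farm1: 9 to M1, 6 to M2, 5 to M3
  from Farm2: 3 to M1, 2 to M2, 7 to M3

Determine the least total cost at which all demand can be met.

A cheapest plan:
  Farm1->M2: 40 × 6 = 240
  Farm1->M3: 40 × 5 = 200
  Farm2->M1: 60 × 3 = 180
  Farm2->M2: 20 × 2 = 40
Total = 240 + 200 + 180 + 40 = 660.

660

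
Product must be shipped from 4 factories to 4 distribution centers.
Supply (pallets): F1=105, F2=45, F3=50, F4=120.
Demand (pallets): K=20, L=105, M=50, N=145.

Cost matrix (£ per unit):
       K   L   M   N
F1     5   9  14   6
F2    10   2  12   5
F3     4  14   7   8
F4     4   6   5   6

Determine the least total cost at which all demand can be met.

1710

Optimal allocation:
  F1 to N: 105 pallets
  F2 to L: 45 pallets
  F3 to K: 20 pallets
  F3 to M: 30 pallets
  F4 to L: 60 pallets
  F4 to M: 20 pallets
  F4 to N: 40 pallets
Total cost = £1710.
(Supply check: F1 ships 105; F2 ships 45; F3 ships 50; F4 ships 120.)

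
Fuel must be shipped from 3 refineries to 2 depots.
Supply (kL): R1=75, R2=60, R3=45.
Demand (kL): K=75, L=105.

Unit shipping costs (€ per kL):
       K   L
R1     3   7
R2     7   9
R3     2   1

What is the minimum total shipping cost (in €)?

An optimal shipping plan:
  R1->K: 75 × €3 = €225
  R2->L: 60 × €9 = €540
  R3->L: 45 × €1 = €45
Total = 225 + 540 + 45 = €810.

810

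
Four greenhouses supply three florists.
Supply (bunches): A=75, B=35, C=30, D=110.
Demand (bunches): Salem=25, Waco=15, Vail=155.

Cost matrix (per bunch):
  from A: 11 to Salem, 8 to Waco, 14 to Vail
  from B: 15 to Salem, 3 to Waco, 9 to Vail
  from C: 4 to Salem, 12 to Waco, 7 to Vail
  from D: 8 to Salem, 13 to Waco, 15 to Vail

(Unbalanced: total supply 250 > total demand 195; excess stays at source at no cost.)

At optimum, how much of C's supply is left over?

An optimal plan:
  A→Waco: 15 × 8 = 120
  A→Vail: 60 × 14 = 840
  B→Vail: 35 × 9 = 315
  C→Vail: 30 × 7 = 210
  D→Salem: 25 × 8 = 200
  D→Vail: 30 × 15 = 450
Total cost = 2135.
C ships 30 of its 30, leaving 0.

0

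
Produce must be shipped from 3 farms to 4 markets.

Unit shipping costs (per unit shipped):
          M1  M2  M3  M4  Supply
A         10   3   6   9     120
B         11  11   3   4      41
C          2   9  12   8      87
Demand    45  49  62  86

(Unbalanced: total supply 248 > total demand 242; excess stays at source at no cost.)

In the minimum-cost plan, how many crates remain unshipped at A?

Minimum-cost shipments:
  A–M2: 49 × 3 = 147
  A–M3: 62 × 6 = 372
  A–M4: 3 × 9 = 27
  B–M4: 41 × 4 = 164
  C–M1: 45 × 2 = 90
  C–M4: 42 × 8 = 336
Total cost = 1136.
A ships 114 of its 120, leaving 6.

6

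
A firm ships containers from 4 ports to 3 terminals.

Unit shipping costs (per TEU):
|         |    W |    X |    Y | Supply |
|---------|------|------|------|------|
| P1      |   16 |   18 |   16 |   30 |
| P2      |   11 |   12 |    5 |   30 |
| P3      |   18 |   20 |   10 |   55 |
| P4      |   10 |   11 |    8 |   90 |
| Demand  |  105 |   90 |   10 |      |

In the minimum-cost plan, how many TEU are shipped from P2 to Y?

Solving gives:
  P1->W: 30 TEU
  P2->W: 30 TEU
  P3->W: 45 TEU
  P3->Y: 10 TEU
  P4->X: 90 TEU
Total cost = 2710.
The route P2→Y is not used.

0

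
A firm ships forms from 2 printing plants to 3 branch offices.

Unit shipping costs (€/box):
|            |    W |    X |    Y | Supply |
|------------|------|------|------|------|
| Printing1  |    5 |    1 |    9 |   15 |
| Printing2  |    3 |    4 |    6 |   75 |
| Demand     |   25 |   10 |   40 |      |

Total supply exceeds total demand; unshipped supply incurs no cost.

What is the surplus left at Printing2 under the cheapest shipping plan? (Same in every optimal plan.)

Minimum-cost shipments:
  Printing1–X: 10 × €1 = €10
  Printing2–W: 25 × €3 = €75
  Printing2–Y: 40 × €6 = €240
Total cost = €325.
Printing2 ships 65 of its 75, leaving 10.

10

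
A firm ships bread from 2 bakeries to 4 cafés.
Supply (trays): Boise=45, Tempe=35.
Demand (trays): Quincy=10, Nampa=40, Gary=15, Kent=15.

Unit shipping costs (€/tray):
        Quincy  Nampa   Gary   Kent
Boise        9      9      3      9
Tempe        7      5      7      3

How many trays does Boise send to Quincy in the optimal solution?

10

The minimum-cost plan:
  Boise->Quincy: 10 × €9 = €90
  Boise->Nampa: 20 × €9 = €180
  Boise->Gary: 15 × €3 = €45
  Tempe->Nampa: 20 × €5 = €100
  Tempe->Kent: 15 × €3 = €45
Total cost = €460.
So Boise→Quincy carries 10 trays.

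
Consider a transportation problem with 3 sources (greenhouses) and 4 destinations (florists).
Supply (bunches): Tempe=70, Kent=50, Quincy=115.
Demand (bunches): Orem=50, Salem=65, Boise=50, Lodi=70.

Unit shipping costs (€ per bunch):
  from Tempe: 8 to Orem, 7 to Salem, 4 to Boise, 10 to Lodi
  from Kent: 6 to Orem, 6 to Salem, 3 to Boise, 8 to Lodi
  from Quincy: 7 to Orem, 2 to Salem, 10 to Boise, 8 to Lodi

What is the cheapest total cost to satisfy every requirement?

A cheapest plan:
  Tempe→Boise: 50 × €4 = €200
  Tempe→Lodi: 20 × €10 = €200
  Kent→Orem: 50 × €6 = €300
  Quincy→Salem: 65 × €2 = €130
  Quincy→Lodi: 50 × €8 = €400
Total = 200 + 200 + 300 + 130 + 400 = €1230.
(Supply check: Tempe ships 70; Kent ships 50; Quincy ships 115.)

1230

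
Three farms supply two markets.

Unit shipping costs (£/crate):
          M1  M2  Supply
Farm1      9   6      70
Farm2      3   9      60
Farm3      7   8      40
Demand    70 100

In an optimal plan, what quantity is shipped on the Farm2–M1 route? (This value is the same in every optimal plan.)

60

Solving gives:
  Farm1->M2: 70 crates
  Farm2->M1: 60 crates
  Farm3->M1: 10 crates
  Farm3->M2: 30 crates
Total cost = £910.
So Farm2→M1 carries 60 crates.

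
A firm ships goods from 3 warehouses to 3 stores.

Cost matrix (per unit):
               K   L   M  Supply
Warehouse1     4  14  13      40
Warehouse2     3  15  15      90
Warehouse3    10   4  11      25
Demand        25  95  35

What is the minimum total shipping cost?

1675

An optimal shipping plan:
  Warehouse1->L: 5 × 14 = 70
  Warehouse1->M: 35 × 13 = 455
  Warehouse2->K: 25 × 3 = 75
  Warehouse2->L: 65 × 15 = 975
  Warehouse3->L: 25 × 4 = 100
Total = 70 + 455 + 75 + 975 + 100 = 1675.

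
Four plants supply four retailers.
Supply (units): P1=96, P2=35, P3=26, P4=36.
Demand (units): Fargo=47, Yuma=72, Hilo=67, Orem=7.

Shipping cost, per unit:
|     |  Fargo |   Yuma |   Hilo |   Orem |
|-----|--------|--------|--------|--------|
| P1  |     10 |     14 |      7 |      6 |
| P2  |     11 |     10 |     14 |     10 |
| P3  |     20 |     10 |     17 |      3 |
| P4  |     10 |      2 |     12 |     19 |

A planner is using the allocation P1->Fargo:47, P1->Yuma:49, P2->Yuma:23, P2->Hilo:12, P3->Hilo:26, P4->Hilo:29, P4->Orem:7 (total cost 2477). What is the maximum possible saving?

1067

Current plan cost = 47·10 + 49·14 + 23·10 + 12·14 + 26·17 + 29·12 + 7·19 = 2477.
Optimal plan:
  P1→Fargo: 29 × 10 = 290
  P1→Hilo: 67 × 7 = 469
  P2→Fargo: 18 × 11 = 198
  P2→Yuma: 17 × 10 = 170
  P3→Yuma: 19 × 10 = 190
  P3→Orem: 7 × 3 = 21
  P4→Yuma: 36 × 2 = 72
Optimal cost = 1410.
Saving = 2477 − 1410 = 1067.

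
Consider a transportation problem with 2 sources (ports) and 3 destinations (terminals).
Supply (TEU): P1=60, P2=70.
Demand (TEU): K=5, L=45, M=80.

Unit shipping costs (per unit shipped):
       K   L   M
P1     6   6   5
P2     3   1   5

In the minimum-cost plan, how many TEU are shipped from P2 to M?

20

The minimum-cost plan:
  P1 to M: 60 × 5 = 300
  P2 to K: 5 × 3 = 15
  P2 to L: 45 × 1 = 45
  P2 to M: 20 × 5 = 100
Total cost = 460.
So P2→M carries 20 TEU.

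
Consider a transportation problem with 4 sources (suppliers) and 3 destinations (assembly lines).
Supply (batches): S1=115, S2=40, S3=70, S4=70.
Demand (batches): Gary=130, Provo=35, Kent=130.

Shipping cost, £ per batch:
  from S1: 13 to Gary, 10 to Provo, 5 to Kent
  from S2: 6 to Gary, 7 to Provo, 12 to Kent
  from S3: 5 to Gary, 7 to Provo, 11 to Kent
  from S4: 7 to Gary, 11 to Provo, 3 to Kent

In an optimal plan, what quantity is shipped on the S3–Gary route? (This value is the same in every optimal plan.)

70

The minimum-cost plan:
  S1→Provo: 35 × £10 = £350
  S1→Kent: 80 × £5 = £400
  S2→Gary: 40 × £6 = £240
  S3→Gary: 70 × £5 = £350
  S4→Gary: 20 × £7 = £140
  S4→Kent: 50 × £3 = £150
Total cost = £1630.
So S3→Gary carries 70 batches.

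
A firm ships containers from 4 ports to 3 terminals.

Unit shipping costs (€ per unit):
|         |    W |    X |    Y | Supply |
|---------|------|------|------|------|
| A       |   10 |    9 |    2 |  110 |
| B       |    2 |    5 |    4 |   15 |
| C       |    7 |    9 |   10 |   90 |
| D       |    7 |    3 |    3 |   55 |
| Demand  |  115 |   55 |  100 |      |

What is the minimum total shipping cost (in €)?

1125

A cheapest plan:
  A→W: 10 × €10 = €100
  A→Y: 100 × €2 = €200
  B→W: 15 × €2 = €30
  C→W: 90 × €7 = €630
  D→X: 55 × €3 = €165
Total = 100 + 200 + 30 + 630 + 165 = €1125.
(Supply check: A ships 110; B ships 15; C ships 90; D ships 55.)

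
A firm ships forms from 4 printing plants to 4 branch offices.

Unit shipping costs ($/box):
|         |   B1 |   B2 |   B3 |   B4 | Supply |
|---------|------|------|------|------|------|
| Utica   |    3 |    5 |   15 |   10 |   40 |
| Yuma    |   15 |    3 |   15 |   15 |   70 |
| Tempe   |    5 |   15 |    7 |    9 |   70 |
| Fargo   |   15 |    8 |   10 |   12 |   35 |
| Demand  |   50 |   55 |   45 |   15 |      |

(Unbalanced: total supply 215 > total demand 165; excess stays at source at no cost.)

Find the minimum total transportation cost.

785

One minimum-cost allocation:
  Utica→B1: 40 × $3 = $120
  Yuma→B2: 55 × $3 = $165
  Tempe→B1: 10 × $5 = $50
  Tempe→B3: 45 × $7 = $315
  Tempe→B4: 15 × $9 = $135
Total = 120 + 165 + 50 + 315 + 135 = $785.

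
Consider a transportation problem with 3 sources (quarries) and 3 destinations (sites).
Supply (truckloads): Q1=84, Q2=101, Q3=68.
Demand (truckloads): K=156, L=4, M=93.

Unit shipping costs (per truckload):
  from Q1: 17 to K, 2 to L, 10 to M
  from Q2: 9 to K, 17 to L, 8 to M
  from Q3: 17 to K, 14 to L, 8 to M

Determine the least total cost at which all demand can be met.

An optimal shipping plan:
  Q1->K: 55 × 17 = 935
  Q1->L: 4 × 2 = 8
  Q1->M: 25 × 10 = 250
  Q2->K: 101 × 9 = 909
  Q3->M: 68 × 8 = 544
Total = 935 + 8 + 250 + 909 + 544 = 2646.

2646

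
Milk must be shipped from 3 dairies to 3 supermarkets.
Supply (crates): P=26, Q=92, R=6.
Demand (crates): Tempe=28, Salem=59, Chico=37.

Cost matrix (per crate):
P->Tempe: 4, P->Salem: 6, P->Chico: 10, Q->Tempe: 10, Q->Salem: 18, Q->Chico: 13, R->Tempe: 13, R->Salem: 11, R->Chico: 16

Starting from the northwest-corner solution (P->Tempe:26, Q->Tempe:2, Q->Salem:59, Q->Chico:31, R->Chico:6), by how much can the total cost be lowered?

Current plan cost = 26·4 + 2·10 + 59·18 + 31·13 + 6·16 = 1685.
Optimal plan:
  P–Salem: 26 × 6 = 156
  Q–Tempe: 28 × 10 = 280
  Q–Salem: 27 × 18 = 486
  Q–Chico: 37 × 13 = 481
  R–Salem: 6 × 11 = 66
Optimal cost = 1469.
Saving = 1685 − 1469 = 216.

216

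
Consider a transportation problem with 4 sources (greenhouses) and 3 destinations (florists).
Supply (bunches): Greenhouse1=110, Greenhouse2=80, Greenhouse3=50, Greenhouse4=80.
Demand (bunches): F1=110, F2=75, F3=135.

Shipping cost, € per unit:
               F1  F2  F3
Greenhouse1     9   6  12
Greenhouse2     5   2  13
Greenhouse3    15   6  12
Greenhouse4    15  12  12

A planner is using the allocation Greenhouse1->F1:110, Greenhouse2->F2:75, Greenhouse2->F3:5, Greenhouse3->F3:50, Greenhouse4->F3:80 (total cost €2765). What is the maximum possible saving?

25

Current plan cost = 110·9 + 75·2 + 5·13 + 50·12 + 80·12 = €2765.
Optimal plan:
  Greenhouse1→F1: 30 × €9 = €270
  Greenhouse1→F2: 75 × €6 = €450
  Greenhouse1→F3: 5 × €12 = €60
  Greenhouse2→F1: 80 × €5 = €400
  Greenhouse3→F3: 50 × €12 = €600
  Greenhouse4→F3: 80 × €12 = €960
Optimal cost = €2740.
Saving = 2765 − 2740 = €25.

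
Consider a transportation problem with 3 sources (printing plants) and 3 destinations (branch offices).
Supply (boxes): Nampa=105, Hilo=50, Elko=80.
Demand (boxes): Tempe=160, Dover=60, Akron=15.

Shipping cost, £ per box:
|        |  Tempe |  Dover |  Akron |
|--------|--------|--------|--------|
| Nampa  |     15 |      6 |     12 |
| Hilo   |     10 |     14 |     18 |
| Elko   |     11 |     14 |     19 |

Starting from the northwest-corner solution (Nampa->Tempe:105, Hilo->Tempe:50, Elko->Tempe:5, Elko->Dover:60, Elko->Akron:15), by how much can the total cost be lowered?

885

Current plan cost = 105·15 + 50·10 + 5·11 + 60·14 + 15·19 = £3255.
Optimal plan:
  Nampa->Tempe: 30 × £15 = £450
  Nampa->Dover: 60 × £6 = £360
  Nampa->Akron: 15 × £12 = £180
  Hilo->Tempe: 50 × £10 = £500
  Elko->Tempe: 80 × £11 = £880
Optimal cost = £2370.
Saving = 3255 − 2370 = £885.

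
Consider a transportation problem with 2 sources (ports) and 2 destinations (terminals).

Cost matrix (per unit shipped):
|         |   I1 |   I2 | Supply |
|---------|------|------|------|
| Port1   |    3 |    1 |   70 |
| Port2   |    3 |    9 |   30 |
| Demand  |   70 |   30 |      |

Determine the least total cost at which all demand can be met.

240

Optimal allocation:
  Port1->I1: 40 × 3 = 120
  Port1->I2: 30 × 1 = 30
  Port2->I1: 30 × 3 = 90
Total = 120 + 30 + 90 = 240.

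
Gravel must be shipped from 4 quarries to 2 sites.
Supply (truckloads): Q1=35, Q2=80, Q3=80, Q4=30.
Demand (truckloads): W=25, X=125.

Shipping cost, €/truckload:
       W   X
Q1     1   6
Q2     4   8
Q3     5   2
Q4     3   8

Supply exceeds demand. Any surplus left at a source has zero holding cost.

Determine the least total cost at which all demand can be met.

An optimal shipping plan:
  Q1->W: 25 × €1 = €25
  Q1->X: 10 × €6 = €60
  Q2->X: 35 × €8 = €280
  Q3->X: 80 × €2 = €160
Total = 25 + 60 + 280 + 160 = €525.
(Supply check: Q1 ships 35; Q2 ships 35; Q3 ships 80; Q4 ships 0.)

525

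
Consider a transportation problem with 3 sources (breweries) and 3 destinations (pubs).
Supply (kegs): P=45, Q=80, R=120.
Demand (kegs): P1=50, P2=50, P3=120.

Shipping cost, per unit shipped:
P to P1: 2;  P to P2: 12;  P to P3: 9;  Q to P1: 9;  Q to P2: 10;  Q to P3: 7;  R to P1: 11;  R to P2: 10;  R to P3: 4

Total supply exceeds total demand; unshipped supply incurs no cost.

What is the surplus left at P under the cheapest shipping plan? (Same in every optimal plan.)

0

Minimum-cost shipments:
  P to P1: 45 kegs
  Q to P1: 5 kegs
  Q to P2: 50 kegs
  R to P3: 120 kegs
Total cost = 1115.
P ships 45 of its 45, leaving 0.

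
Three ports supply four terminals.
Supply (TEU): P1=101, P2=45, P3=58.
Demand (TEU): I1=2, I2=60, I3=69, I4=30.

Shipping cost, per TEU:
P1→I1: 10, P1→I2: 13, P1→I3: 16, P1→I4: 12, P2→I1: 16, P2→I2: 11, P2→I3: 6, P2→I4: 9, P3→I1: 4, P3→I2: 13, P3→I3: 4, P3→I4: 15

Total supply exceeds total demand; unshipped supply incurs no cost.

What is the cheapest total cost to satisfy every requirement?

Optimal allocation:
  P1–I2: 58 × 13 = 754
  P2–I2: 2 × 11 = 22
  P2–I3: 13 × 6 = 78
  P2–I4: 30 × 9 = 270
  P3–I1: 2 × 4 = 8
  P3–I3: 56 × 4 = 224
Total = 754 + 22 + 78 + 270 + 8 + 224 = 1356.
(Supply check: P1 ships 58; P2 ships 45; P3 ships 58.)

1356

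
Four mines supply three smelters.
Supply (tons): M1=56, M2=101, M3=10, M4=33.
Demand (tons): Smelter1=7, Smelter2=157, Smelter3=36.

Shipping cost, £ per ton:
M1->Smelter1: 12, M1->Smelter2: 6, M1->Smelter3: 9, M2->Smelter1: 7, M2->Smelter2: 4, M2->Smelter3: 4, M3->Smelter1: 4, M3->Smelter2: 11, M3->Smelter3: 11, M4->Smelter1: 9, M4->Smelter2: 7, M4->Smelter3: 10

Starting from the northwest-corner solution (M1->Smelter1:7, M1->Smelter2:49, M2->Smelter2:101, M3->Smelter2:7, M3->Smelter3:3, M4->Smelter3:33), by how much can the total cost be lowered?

190

Current plan cost = 7·12 + 49·6 + 101·4 + 7·11 + 3·11 + 33·10 = £1222.
Optimal plan:
  M1->Smelter2: 56 × £6 = £336
  M2->Smelter2: 65 × £4 = £260
  M2->Smelter3: 36 × £4 = £144
  M3->Smelter1: 7 × £4 = £28
  M3->Smelter2: 3 × £11 = £33
  M4->Smelter2: 33 × £7 = £231
Optimal cost = £1032.
Saving = 1222 − 1032 = £190.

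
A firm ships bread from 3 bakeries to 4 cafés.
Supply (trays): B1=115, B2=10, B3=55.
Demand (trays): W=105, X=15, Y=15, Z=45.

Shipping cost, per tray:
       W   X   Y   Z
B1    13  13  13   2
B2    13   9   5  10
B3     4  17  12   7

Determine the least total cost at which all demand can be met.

One minimum-cost allocation:
  B1→W: 50 × 13 = 650
  B1→X: 15 × 13 = 195
  B1→Y: 5 × 13 = 65
  B1→Z: 45 × 2 = 90
  B2→Y: 10 × 5 = 50
  B3→W: 55 × 4 = 220
Total = 650 + 195 + 65 + 90 + 50 + 220 = 1270.

1270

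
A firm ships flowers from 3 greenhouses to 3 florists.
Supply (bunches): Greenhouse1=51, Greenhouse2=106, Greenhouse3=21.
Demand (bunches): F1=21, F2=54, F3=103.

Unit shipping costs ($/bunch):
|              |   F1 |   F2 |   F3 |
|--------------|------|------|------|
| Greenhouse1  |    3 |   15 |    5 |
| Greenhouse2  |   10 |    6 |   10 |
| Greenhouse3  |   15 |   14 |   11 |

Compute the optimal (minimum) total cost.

Optimal allocation:
  Greenhouse1–F1: 21 × $3 = $63
  Greenhouse1–F3: 30 × $5 = $150
  Greenhouse2–F2: 54 × $6 = $324
  Greenhouse2–F3: 52 × $10 = $520
  Greenhouse3–F3: 21 × $11 = $231
Total = 63 + 150 + 324 + 520 + 231 = $1288.
(Supply check: Greenhouse1 ships 51; Greenhouse2 ships 106; Greenhouse3 ships 21.)

1288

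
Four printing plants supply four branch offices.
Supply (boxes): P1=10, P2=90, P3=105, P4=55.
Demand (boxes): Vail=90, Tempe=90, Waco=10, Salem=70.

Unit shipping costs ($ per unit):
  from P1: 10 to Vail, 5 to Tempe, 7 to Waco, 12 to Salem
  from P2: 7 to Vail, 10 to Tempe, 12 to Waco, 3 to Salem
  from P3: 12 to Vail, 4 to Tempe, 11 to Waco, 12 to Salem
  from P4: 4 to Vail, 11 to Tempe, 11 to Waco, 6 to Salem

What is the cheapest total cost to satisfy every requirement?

1180

An optimal shipping plan:
  P1–Waco: 10 boxes
  P2–Vail: 20 boxes
  P2–Salem: 70 boxes
  P3–Vail: 15 boxes
  P3–Tempe: 90 boxes
  P4–Vail: 55 boxes
Total cost = $1180.
(Supply check: P1 ships 10; P2 ships 90; P3 ships 105; P4 ships 55.)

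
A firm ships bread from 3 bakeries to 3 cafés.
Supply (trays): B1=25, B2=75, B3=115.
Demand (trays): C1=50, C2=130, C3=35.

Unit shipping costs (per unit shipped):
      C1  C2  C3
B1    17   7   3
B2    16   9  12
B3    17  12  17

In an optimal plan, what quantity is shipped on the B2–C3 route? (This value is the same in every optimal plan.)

10

The minimum-cost plan:
  B1–C3: 25 × 3 = 75
  B2–C2: 65 × 9 = 585
  B2–C3: 10 × 12 = 120
  B3–C1: 50 × 17 = 850
  B3–C2: 65 × 12 = 780
Total cost = 2410.
So B2→C3 carries 10 trays.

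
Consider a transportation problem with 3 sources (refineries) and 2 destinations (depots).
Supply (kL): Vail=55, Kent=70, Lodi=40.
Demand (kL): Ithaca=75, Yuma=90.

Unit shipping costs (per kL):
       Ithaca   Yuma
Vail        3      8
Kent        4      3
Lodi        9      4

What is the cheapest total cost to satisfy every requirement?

An optimal shipping plan:
  Vail->Ithaca: 55 × 3 = 165
  Kent->Ithaca: 20 × 4 = 80
  Kent->Yuma: 50 × 3 = 150
  Lodi->Yuma: 40 × 4 = 160
Total = 165 + 80 + 150 + 160 = 555.
(Supply check: Vail ships 55; Kent ships 70; Lodi ships 40.)

555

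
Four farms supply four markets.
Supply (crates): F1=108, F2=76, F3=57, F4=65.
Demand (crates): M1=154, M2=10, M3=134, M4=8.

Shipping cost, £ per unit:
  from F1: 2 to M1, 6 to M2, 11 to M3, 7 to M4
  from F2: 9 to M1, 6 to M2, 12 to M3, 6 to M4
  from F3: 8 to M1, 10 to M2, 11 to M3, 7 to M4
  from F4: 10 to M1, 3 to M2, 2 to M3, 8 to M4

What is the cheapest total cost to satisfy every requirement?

Optimal allocation:
  F1->M1: 108 × £2 = £216
  F2->M1: 46 × £9 = £414
  F2->M2: 10 × £6 = £60
  F2->M3: 12 × £12 = £144
  F2->M4: 8 × £6 = £48
  F3->M3: 57 × £11 = £627
  F4->M3: 65 × £2 = £130
Total = 216 + 414 + 60 + 144 + 48 + 627 + 130 = £1639.

1639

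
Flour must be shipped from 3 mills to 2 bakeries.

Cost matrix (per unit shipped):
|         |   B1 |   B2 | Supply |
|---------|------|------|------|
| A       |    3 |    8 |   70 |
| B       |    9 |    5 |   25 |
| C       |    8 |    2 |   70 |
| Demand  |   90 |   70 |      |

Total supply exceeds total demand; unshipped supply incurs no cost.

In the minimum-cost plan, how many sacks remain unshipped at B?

5

Minimum-cost shipments:
  A→B1: 70 × 3 = 210
  B→B1: 20 × 9 = 180
  C→B2: 70 × 2 = 140
Total cost = 530.
B ships 20 of its 25, leaving 5.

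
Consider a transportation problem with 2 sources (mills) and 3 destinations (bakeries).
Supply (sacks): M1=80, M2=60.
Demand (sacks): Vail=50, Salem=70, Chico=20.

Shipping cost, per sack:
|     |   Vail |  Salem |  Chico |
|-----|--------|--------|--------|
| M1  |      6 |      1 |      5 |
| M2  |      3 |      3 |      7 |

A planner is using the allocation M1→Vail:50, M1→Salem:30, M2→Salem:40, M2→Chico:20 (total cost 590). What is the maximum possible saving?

250

Current plan cost = 50·6 + 30·1 + 40·3 + 20·7 = 590.
Optimal plan:
  M1 to Salem: 60 × 1 = 60
  M1 to Chico: 20 × 5 = 100
  M2 to Vail: 50 × 3 = 150
  M2 to Salem: 10 × 3 = 30
Optimal cost = 340.
Saving = 590 − 340 = 250.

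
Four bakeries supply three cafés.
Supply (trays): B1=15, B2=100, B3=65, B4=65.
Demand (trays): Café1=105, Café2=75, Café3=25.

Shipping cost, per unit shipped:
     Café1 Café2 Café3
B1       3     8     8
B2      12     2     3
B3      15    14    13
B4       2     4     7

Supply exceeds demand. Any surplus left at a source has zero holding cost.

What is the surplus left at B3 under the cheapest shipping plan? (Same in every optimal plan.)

40

Minimum-cost shipments:
  B1→Café1: 15 × 3 = 45
  B2→Café2: 75 × 2 = 150
  B2→Café3: 25 × 3 = 75
  B3→Café1: 25 × 15 = 375
  B4→Café1: 65 × 2 = 130
Total cost = 775.
B3 ships 25 of its 65, leaving 40.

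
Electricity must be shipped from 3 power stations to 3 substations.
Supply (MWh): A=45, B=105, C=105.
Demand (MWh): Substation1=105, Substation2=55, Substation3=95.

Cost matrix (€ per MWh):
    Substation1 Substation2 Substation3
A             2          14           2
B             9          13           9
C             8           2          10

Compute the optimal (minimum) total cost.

Optimal allocation:
  A–Substation3: 45 MWh
  B–Substation1: 55 MWh
  B–Substation3: 50 MWh
  C–Substation1: 50 MWh
  C–Substation2: 55 MWh
Total cost = €1545.

1545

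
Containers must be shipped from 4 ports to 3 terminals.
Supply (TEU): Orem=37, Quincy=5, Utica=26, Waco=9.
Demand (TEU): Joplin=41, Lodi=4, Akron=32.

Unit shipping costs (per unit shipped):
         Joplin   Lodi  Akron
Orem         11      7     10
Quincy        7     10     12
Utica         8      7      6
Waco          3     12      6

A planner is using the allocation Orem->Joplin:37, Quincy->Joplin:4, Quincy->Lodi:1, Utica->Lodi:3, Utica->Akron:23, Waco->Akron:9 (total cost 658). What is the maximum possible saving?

Current plan cost = 37·11 + 4·7 + 1·10 + 3·7 + 23·6 + 9·6 = 658.
Optimal plan:
  Orem to Joplin: 27 × 11 = 297
  Orem to Lodi: 4 × 7 = 28
  Orem to Akron: 6 × 10 = 60
  Quincy to Joplin: 5 × 7 = 35
  Utica to Akron: 26 × 6 = 156
  Waco to Joplin: 9 × 3 = 27
Optimal cost = 603.
Saving = 658 − 603 = 55.

55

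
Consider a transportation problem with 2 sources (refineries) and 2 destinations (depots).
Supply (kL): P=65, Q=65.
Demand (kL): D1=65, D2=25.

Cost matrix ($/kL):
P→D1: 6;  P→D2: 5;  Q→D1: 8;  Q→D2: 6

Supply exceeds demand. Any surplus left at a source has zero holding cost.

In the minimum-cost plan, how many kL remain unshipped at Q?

40

An optimal plan:
  P to D1: 65 kL
  Q to D2: 25 kL
Total cost = $540.
Q ships 25 of its 65, leaving 40.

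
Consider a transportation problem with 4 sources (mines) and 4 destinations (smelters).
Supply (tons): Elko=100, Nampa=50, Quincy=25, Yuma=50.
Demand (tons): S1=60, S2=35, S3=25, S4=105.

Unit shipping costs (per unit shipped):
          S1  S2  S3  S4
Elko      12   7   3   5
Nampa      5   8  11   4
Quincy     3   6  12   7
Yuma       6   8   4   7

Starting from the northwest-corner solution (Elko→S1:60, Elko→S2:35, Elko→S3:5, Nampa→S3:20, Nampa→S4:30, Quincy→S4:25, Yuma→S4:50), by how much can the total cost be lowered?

Current plan cost = 60·12 + 35·7 + 5·3 + 20·11 + 30·4 + 25·7 + 50·7 = 1845.
Optimal plan:
  Elko–S2: 35 × 7 = 245
  Elko–S3: 10 × 3 = 30
  Elko–S4: 55 × 5 = 275
  Nampa–S4: 50 × 4 = 200
  Quincy–S1: 25 × 3 = 75
  Yuma–S1: 35 × 6 = 210
  Yuma–S3: 15 × 4 = 60
Optimal cost = 1095.
Saving = 1845 − 1095 = 750.

750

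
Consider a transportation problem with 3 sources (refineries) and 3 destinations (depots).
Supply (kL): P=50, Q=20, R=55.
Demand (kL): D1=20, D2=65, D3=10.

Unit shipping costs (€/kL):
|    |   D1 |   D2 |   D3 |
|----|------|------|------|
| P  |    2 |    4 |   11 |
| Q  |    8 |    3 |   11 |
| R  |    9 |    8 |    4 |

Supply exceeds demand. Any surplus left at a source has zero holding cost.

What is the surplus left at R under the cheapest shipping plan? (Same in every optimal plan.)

30

An optimal plan:
  P->D1: 20 × €2 = €40
  P->D2: 30 × €4 = €120
  Q->D2: 20 × €3 = €60
  R->D2: 15 × €8 = €120
  R->D3: 10 × €4 = €40
Total cost = €380.
R ships 25 of its 55, leaving 30.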